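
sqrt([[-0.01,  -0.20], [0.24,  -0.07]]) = [[0.35, -0.33],[0.4, 0.25]]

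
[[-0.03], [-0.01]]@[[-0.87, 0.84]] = [[0.03, -0.03], [0.01, -0.01]]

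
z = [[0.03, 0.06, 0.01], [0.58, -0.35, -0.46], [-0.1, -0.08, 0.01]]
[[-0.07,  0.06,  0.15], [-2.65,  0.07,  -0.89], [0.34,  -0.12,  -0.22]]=z @ [[-3.92,0.91,1.05], [0.71,0.47,1.68], [0.28,0.64,1.99]]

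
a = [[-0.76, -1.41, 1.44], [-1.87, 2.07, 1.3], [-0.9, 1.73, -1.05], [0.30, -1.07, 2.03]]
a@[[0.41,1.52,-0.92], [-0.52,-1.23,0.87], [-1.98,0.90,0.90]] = [[-2.43, 1.88, 0.77], [-4.42, -4.22, 4.69], [0.81, -4.44, 1.39], [-3.34, 3.6, 0.62]]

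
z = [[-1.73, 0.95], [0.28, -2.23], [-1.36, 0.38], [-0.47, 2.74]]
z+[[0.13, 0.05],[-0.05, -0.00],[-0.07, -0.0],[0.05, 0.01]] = [[-1.6, 1.0], [0.23, -2.23], [-1.43, 0.38], [-0.42, 2.75]]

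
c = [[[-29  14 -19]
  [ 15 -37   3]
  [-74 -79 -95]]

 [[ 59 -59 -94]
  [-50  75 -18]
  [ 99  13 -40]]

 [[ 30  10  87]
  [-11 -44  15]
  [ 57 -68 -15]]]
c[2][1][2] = 15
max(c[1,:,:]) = 99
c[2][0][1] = 10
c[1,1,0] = -50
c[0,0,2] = -19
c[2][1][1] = -44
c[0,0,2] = -19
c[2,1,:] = [-11, -44, 15]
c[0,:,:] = [[-29, 14, -19], [15, -37, 3], [-74, -79, -95]]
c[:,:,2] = [[-19, 3, -95], [-94, -18, -40], [87, 15, -15]]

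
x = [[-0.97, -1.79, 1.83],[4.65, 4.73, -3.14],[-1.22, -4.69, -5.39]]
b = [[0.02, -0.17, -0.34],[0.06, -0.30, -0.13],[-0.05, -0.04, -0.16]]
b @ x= [[-0.40, 0.75, 2.4], [-1.29, -0.92, 1.75], [0.06, 0.65, 0.90]]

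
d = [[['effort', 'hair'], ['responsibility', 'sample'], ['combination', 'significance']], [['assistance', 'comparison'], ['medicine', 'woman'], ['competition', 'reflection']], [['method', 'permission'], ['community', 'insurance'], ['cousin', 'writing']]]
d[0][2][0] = 'combination'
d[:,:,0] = [['effort', 'responsibility', 'combination'], ['assistance', 'medicine', 'competition'], ['method', 'community', 'cousin']]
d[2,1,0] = 'community'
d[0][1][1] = 'sample'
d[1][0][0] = 'assistance'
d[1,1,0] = 'medicine'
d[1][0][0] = 'assistance'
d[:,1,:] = [['responsibility', 'sample'], ['medicine', 'woman'], ['community', 'insurance']]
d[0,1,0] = 'responsibility'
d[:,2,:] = [['combination', 'significance'], ['competition', 'reflection'], ['cousin', 'writing']]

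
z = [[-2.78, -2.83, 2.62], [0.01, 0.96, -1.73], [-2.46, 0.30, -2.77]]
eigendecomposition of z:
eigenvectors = [[(-0.11-0.58j), -0.11+0.58j, (-0.4+0j)], [(0.28+0.18j), (0.28-0.18j), (0.8+0j)], [0.73+0.00j, (0.73-0j), (0.44+0j)]]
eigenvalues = [(-2.3+2.03j), (-2.3-2.03j), 0j]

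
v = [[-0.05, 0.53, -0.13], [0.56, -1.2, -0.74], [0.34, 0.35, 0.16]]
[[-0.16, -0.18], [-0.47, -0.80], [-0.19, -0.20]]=v@ [[-0.59, -0.77],[-0.22, -0.21],[0.54, 0.84]]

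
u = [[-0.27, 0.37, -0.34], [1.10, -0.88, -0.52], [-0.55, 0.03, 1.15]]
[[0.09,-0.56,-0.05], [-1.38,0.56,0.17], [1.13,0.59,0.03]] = u@[[-0.69, 0.43, -0.58],  [0.33, -0.53, -0.78],  [0.64, 0.73, -0.23]]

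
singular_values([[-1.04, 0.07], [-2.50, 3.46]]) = [4.32, 0.79]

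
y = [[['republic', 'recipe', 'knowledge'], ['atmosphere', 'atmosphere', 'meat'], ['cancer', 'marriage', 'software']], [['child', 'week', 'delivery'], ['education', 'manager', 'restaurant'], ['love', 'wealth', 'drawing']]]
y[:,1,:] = [['atmosphere', 'atmosphere', 'meat'], ['education', 'manager', 'restaurant']]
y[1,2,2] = 'drawing'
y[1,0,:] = ['child', 'week', 'delivery']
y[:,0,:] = [['republic', 'recipe', 'knowledge'], ['child', 'week', 'delivery']]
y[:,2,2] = ['software', 'drawing']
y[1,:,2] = ['delivery', 'restaurant', 'drawing']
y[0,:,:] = [['republic', 'recipe', 'knowledge'], ['atmosphere', 'atmosphere', 'meat'], ['cancer', 'marriage', 'software']]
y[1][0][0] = 'child'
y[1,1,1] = 'manager'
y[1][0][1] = 'week'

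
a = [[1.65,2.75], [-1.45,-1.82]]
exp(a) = [[1.85, 2.13], [-1.13, -0.84]]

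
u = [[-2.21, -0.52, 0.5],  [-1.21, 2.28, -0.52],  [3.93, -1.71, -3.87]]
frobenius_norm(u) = 6.76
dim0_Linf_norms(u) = [3.93, 2.28, 3.87]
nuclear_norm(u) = 10.00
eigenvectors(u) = [[0.19, 0.55, -0.13],[-0.04, 0.27, 0.94],[-0.98, 0.79, -0.33]]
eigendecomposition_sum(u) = [[-1.06, 0.09, 0.70], [0.23, -0.02, -0.15], [5.49, -0.48, -3.62]] + [[-1.27,-0.26,-0.23], [-0.62,-0.13,-0.11], [-1.84,-0.38,-0.34]] + [[0.12,-0.35,0.04], [-0.81,2.43,-0.26], [0.28,-0.85,0.09]]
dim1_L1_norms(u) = [3.23, 4.01, 9.51]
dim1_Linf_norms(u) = [2.21, 2.28, 3.93]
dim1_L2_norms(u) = [2.32, 2.63, 5.77]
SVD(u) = [[-0.29,  0.29,  0.91], [-0.21,  -0.95,  0.23], [0.93,  -0.13,  0.33]] @ diag([6.152685015842933, 2.381413316516202, 1.468549526485635]) @ [[0.74, -0.31, -0.59],  [0.01, -0.88, 0.47],  [-0.67, -0.36, -0.65]]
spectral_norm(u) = 6.15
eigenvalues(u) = [-4.7, -1.74, 2.64]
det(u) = 21.52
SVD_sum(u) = [[-1.31, 0.56, 1.05], [-0.97, 0.41, 0.77], [4.26, -1.8, -3.41]] + [[0.00, -0.6, 0.32],[-0.02, 1.99, -1.07],[-0.00, 0.27, -0.14]] + [[-0.9, -0.48, -0.87], [-0.23, -0.12, -0.22], [-0.33, -0.17, -0.32]]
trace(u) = -3.80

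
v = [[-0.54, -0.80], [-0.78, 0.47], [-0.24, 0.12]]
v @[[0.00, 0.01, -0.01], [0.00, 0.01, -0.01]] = [[0.0, -0.01, 0.01],  [0.00, -0.00, 0.00],  [0.0, -0.0, 0.0]]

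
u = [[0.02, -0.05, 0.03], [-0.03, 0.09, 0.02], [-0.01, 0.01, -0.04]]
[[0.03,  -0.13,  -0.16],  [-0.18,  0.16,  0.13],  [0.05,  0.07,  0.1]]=u @ [[-1.13, -1.51, 0.89], [-2.06, 1.48, 2.25], [-1.55, -1.01, -2.25]]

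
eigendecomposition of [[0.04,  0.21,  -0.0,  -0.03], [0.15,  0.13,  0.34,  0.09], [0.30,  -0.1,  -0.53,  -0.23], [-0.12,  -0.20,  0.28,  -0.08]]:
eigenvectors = [[-0.57+0.00j, (-0.15+0.01j), (-0.15-0.01j), 0.34+0.00j], [-0.70+0.00j, 0.32-0.20j, 0.32+0.20j, -0.19+0.00j], [-0.22+0.00j, -0.35+0.52j, (-0.35-0.52j), (-0.23+0j)], [(0.37+0j), (0.66+0j), 0.66-0.00j, (0.89+0j)]]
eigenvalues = [(0.31+0j), (-0.3+0.28j), (-0.3-0.28j), (-0.16+0j)]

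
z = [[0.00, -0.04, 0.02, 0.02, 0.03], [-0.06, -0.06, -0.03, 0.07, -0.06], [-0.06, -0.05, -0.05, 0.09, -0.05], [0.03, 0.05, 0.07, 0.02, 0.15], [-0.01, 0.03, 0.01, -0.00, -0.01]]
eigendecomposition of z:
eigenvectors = [[0.16, -0.22, -0.77, 0.36, -0.65],[0.57, -0.22, 0.01, 0.31, -0.35],[0.70, -0.37, -0.25, 0.65, -0.23],[-0.35, -0.87, -0.5, 0.23, -0.43],[-0.18, -0.08, 0.31, -0.55, 0.47]]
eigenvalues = [-0.14, 0.08, 0.01, -0.03, -0.02]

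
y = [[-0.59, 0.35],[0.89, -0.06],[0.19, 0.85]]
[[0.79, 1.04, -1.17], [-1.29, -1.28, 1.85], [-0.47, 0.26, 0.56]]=y @ [[-1.47, -1.40, 2.09], [-0.23, 0.62, 0.19]]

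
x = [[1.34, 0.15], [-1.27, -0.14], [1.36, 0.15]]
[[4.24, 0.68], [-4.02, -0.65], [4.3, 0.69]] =x @ [[3.07, 0.76],  [0.84, -2.28]]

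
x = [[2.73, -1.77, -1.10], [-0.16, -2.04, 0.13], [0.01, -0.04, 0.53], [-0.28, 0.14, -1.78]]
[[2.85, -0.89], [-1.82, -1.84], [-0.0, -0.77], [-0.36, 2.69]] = x @ [[1.55, -0.34],[0.77, 0.84],[0.02, -1.39]]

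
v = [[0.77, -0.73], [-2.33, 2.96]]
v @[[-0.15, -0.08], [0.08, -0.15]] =[[-0.17, 0.05], [0.59, -0.26]]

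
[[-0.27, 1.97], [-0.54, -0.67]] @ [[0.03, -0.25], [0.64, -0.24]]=[[1.25, -0.41], [-0.44, 0.3]]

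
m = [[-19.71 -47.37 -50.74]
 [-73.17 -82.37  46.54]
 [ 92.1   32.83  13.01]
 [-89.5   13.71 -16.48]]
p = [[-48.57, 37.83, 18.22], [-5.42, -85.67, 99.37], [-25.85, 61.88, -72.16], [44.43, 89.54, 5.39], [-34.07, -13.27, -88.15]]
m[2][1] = 32.83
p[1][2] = 99.37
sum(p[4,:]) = -135.49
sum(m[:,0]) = -90.28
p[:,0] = [-48.57, -5.42, -25.85, 44.43, -34.07]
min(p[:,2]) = -88.15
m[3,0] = -89.5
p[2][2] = -72.16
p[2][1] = 61.88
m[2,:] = [92.1, 32.83, 13.01]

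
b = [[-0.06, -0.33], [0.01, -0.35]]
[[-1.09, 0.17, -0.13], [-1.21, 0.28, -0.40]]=b @ [[-0.83, 1.38, -3.5], [3.44, -0.77, 1.03]]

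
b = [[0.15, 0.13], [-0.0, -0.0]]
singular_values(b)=[0.2, -0.0]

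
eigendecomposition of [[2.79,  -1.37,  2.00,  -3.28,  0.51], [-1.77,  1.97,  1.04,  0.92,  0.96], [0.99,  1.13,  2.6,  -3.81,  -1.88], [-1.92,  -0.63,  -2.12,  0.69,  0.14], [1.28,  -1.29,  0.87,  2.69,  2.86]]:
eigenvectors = [[0.75+0.00j, (-0.5+0j), (0.67+0j), (0.3-0.09j), 0.30+0.09j],[-0.24+0.00j, -0.16+0.00j, -0.41+0.00j, 0.55-0.12j, 0.55+0.12j],[(0.44+0j), (-0.19+0j), (-0.18+0j), (-0.35+0.15j), (-0.35-0.15j)],[-0.39+0.00j, -0.65+0.00j, -0.15+0.00j, (-0.2+0.05j), -0.20-0.05j],[(0.18+0j), 0.52+0.00j, 0.57+0.00j, (0.63+0j), 0.63-0.00j]]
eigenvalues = [(6.27+0j), (-1.68+0j), (4.28+0j), (1.02+0.47j), (1.02-0.47j)]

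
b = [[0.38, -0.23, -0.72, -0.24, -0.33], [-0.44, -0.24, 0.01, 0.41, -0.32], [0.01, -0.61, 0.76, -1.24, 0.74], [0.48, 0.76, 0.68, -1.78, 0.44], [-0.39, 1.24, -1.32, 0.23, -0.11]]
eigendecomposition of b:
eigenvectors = [[(-0.86+0j),-0.36-0.11j,-0.36+0.11j,(0.21-0.03j),0.21+0.03j], [0.27+0.00j,(0.04-0.09j),0.04+0.09j,-0.11+0.27j,(-0.11-0.27j)], [(0.27+0j),-0.31-0.03j,-0.31+0.03j,(-0.31-0.38j),(-0.31+0.38j)], [0.05+0.00j,-0.74+0.00j,(-0.74-0j),(0.05-0.06j),(0.05+0.06j)], [(0.34+0j),(-0.43-0.09j),(-0.43+0.09j),0.79+0.00j,(0.79-0j)]]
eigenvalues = [(0.83+0j), (-1.05+0.24j), (-1.05-0.24j), (0.14+1.06j), (0.14-1.06j)]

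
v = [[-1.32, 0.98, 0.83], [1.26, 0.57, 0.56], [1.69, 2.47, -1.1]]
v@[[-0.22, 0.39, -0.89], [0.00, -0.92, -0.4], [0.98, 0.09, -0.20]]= [[1.1, -1.34, 0.62],[0.27, 0.02, -1.46],[-1.45, -1.71, -2.27]]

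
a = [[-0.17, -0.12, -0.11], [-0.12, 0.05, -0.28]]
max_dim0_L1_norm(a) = 0.39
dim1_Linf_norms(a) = [0.17, 0.28]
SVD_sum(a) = [[-0.11,-0.01,-0.16], [-0.16,-0.02,-0.25]] + [[-0.06, -0.11, 0.05], [0.04, 0.07, -0.03]]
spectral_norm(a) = 0.35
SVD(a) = [[-0.55, -0.84],  [-0.84, 0.55]] @ diag([0.3532094384523416, 0.16106859590926334]) @ [[0.55, 0.07, 0.83], [0.48, 0.79, -0.38]]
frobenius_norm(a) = 0.39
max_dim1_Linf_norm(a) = 0.28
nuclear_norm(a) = 0.51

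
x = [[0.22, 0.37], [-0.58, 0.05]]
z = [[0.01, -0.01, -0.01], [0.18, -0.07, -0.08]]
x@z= [[0.07, -0.03, -0.03],[0.0, 0.0, 0.0]]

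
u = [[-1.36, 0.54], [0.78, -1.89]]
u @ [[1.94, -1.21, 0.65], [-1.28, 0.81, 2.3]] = [[-3.33,2.08,0.36],  [3.93,-2.47,-3.84]]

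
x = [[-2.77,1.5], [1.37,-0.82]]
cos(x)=[[-0.51, 0.83], [0.76, 0.58]]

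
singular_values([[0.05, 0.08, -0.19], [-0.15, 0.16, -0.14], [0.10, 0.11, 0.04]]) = [0.3, 0.17, 0.13]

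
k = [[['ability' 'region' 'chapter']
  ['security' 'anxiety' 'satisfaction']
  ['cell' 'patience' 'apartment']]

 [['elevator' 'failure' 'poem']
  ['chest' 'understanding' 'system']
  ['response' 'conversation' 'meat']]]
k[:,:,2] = [['chapter', 'satisfaction', 'apartment'], ['poem', 'system', 'meat']]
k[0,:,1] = ['region', 'anxiety', 'patience']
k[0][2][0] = 'cell'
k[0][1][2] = 'satisfaction'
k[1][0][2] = 'poem'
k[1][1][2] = 'system'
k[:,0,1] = ['region', 'failure']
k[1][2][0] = 'response'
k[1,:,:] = [['elevator', 'failure', 'poem'], ['chest', 'understanding', 'system'], ['response', 'conversation', 'meat']]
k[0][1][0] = 'security'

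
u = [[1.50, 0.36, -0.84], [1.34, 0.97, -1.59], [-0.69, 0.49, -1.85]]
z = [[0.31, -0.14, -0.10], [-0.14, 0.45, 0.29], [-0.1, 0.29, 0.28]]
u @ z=[[0.50, -0.29, -0.28], [0.44, -0.21, -0.30], [-0.1, -0.22, -0.31]]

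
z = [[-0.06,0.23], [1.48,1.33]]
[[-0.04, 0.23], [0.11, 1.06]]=z @ [[0.2, -0.14], [-0.14, 0.95]]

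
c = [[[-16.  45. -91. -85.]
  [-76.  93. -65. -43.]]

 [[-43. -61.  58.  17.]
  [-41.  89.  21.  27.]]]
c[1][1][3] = 27.0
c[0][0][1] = 45.0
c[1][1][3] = 27.0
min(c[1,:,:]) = -61.0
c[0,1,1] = 93.0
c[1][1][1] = 89.0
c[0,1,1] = 93.0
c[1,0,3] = 17.0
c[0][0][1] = 45.0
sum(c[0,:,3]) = -128.0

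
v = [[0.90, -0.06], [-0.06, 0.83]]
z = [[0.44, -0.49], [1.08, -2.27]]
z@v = [[0.43, -0.43], [1.11, -1.95]]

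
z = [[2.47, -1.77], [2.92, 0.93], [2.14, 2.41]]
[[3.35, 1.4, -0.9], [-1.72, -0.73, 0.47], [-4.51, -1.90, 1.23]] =z@[[0.01, 0.0, -0.00], [-1.88, -0.79, 0.51]]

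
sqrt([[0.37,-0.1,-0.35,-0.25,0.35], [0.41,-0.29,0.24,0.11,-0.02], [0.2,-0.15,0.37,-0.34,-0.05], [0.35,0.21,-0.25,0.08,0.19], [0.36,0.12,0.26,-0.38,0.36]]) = [[(0.7-0.01j), (-0.14+0.06j), -0.31-0.05j, -0.24-0.05j, (0.27+0.02j)],[0.40-0.03j, (0.02+0.4j), (0.34-0.32j), 0.19-0.32j, (-0.1+0.1j)],[(0.23+0j), (-0.11-0.05j), 0.70+0.04j, -0.23+0.04j, (-0.08-0.01j)],[0.26+0.02j, 0.21-0.21j, -0.16+0.17j, (0.42+0.17j), (0.1-0.05j)],[(0.23+0.02j), (0.18-0.21j), (0.25+0.16j), -0.21+0.17j, (0.58-0.05j)]]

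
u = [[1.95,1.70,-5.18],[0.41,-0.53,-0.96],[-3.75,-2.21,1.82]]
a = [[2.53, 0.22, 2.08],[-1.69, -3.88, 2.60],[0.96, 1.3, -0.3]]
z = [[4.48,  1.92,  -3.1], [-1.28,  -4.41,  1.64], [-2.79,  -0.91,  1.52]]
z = a + u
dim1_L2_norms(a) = [3.28, 4.97, 1.64]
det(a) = -1.99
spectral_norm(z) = 7.62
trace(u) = 3.24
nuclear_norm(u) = 10.42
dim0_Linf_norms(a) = [2.53, 3.88, 2.6]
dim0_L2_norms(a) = [3.19, 4.1, 3.34]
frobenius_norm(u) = 7.56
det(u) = 13.82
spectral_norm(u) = 7.05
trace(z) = 1.59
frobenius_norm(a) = 6.18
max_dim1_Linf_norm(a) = 3.88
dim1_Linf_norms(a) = [2.53, 3.88, 1.3]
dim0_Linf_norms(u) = [3.75, 2.21, 5.18]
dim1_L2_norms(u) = [5.79, 1.17, 4.72]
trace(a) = -1.65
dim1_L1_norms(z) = [9.5, 7.33, 5.22]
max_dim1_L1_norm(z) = 9.5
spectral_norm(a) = 5.19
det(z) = 6.14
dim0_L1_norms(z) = [8.55, 7.24, 6.26]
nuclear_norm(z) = 11.03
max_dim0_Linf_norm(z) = 4.48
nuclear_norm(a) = 8.65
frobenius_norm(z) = 8.25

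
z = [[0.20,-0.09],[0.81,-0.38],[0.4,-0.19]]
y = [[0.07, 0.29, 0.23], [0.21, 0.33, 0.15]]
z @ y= [[-0.0, 0.03, 0.03],  [-0.02, 0.11, 0.13],  [-0.01, 0.05, 0.06]]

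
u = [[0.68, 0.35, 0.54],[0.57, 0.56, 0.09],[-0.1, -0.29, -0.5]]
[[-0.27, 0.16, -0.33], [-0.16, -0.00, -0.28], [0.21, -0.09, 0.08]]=u @[[-0.07, 0.12, -0.42],[-0.17, -0.17, -0.07],[-0.3, 0.26, -0.03]]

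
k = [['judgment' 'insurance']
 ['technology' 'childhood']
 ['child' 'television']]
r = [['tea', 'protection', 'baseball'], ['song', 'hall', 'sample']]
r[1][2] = 'sample'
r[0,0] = 'tea'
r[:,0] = ['tea', 'song']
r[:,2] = ['baseball', 'sample']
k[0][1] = 'insurance'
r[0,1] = 'protection'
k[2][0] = 'child'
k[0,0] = 'judgment'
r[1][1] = 'hall'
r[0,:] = ['tea', 'protection', 'baseball']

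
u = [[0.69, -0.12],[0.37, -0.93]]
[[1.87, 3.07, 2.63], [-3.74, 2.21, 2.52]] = u@[[3.67, 4.34, 3.59], [5.48, -0.65, -1.28]]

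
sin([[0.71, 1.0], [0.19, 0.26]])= [[0.60,0.85], [0.16,0.22]]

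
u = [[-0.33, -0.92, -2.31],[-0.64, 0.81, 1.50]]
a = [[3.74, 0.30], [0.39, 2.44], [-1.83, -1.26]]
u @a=[[2.63, 0.57],[-4.82, -0.11]]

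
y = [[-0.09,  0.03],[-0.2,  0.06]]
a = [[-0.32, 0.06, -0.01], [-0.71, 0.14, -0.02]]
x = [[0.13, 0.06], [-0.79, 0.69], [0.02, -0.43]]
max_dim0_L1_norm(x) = 1.18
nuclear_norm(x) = 1.42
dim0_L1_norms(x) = [0.94, 1.18]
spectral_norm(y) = 0.23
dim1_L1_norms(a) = [0.39, 0.87]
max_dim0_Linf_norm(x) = 0.79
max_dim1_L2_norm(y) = 0.21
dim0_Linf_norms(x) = [0.79, 0.69]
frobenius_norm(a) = 0.79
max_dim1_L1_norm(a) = 0.87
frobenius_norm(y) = 0.23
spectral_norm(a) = 0.79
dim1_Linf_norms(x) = [0.13, 0.79, 0.43]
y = a @ x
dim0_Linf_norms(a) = [0.71, 0.14, 0.02]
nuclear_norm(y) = 0.23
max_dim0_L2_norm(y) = 0.22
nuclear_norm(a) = 0.80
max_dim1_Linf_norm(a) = 0.71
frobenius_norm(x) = 1.14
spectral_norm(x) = 1.09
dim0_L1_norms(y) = [0.29, 0.09]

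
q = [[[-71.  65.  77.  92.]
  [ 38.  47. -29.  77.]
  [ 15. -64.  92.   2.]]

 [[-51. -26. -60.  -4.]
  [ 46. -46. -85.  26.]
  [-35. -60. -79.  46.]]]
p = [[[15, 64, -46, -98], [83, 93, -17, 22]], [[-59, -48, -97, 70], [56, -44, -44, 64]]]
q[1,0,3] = -4.0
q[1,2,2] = -79.0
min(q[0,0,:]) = -71.0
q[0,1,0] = 38.0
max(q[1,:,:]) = 46.0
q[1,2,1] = -60.0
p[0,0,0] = 15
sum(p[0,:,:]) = 116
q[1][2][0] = -35.0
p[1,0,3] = 70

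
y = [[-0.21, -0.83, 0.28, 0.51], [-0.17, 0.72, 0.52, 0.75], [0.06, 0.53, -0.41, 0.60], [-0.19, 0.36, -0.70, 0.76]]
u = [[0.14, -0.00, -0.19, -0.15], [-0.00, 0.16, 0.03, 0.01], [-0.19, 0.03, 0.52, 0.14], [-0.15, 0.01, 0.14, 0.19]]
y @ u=[[-0.16, -0.12, 0.23, 0.16], [-0.24, 0.14, 0.43, 0.25], [-0.0, 0.08, -0.12, 0.05], [-0.01, 0.04, -0.21, 0.08]]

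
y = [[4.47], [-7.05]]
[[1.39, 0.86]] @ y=[[0.15]]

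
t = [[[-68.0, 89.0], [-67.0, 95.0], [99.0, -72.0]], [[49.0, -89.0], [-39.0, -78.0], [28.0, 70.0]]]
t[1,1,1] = -78.0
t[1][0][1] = -89.0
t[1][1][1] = -78.0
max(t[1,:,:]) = 70.0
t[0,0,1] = 89.0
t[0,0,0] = -68.0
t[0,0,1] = 89.0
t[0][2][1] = -72.0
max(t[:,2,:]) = 99.0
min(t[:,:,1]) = -89.0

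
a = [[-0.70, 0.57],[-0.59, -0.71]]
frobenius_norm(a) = 1.29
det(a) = 0.83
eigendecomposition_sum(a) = [[-0.35+0.29j, (0.28+0.35j)], [(-0.29-0.36j), (-0.35+0.29j)]] + [[-0.35-0.29j,  (0.28-0.35j)], [(-0.29+0.36j),  -0.35-0.29j]]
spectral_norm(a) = 0.92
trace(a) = -1.41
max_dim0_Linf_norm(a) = 0.71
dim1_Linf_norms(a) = [0.7, 0.71]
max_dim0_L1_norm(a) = 1.29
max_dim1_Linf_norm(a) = 0.71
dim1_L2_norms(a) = [0.9, 0.92]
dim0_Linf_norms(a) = [0.7, 0.71]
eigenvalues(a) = [(-0.7+0.58j), (-0.7-0.58j)]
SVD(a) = [[-0.21,-0.98],[-0.98,0.21]] @ diag([0.9241014755832391, 0.9017407958082412]) @ [[0.78,0.62], [0.62,-0.78]]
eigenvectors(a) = [[-0.01-0.70j, (-0.01+0.7j)], [(0.71+0j), 0.71-0.00j]]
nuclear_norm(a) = 1.83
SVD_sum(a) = [[-0.15, -0.12], [-0.71, -0.56]] + [[-0.55, 0.69],[0.12, -0.15]]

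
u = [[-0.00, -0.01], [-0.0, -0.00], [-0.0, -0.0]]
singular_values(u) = [0.01, -0.0]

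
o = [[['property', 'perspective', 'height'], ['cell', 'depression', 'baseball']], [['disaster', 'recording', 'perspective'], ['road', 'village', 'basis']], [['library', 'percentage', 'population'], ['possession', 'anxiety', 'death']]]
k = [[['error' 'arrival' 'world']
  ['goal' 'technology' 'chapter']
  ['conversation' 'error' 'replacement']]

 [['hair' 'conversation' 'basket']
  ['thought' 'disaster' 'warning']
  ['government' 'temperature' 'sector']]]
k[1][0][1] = 'conversation'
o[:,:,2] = [['height', 'baseball'], ['perspective', 'basis'], ['population', 'death']]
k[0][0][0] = 'error'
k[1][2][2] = 'sector'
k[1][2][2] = 'sector'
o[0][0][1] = 'perspective'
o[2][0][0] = 'library'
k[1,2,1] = 'temperature'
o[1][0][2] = 'perspective'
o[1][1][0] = 'road'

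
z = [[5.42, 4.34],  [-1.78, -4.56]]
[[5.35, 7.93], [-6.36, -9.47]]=z @ [[-0.19,-0.29], [1.47,2.19]]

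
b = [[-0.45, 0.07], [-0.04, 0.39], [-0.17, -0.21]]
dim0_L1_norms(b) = [0.66, 0.67]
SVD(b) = [[-0.92, 0.16], [-0.32, -0.81], [-0.2, 0.57]] @ diag([0.4864721627552283, 0.4443476509043912]) @ [[0.95, -0.31], [-0.31, -0.95]]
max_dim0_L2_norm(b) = 0.48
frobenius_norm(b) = 0.66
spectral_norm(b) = 0.49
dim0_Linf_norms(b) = [0.45, 0.39]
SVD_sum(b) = [[-0.43,0.14], [-0.15,0.05], [-0.09,0.03]] + [[-0.02, -0.07],  [0.11, 0.34],  [-0.08, -0.24]]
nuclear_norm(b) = 0.93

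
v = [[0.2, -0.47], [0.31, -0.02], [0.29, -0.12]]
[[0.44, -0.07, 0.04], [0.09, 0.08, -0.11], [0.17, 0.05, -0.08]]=v @ [[0.24,0.27,-0.37], [-0.84,0.26,-0.25]]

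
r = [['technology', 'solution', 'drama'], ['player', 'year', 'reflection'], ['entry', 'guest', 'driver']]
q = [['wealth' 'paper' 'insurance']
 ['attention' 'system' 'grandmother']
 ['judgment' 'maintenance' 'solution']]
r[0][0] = 'technology'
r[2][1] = 'guest'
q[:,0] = ['wealth', 'attention', 'judgment']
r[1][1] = 'year'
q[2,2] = 'solution'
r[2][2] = 'driver'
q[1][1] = 'system'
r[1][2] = 'reflection'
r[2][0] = 'entry'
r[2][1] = 'guest'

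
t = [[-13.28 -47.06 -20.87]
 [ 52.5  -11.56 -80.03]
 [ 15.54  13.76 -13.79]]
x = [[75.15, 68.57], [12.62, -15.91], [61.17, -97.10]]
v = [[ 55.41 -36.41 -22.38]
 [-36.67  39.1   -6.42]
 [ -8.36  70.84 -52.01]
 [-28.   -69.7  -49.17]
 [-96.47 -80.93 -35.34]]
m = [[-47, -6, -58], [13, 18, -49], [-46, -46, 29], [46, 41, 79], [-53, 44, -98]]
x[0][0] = 75.15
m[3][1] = 41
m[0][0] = -47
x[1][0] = 12.62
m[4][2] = -98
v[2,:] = [-8.36, 70.84, -52.01]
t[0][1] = -47.06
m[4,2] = -98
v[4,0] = -96.47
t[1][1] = -11.56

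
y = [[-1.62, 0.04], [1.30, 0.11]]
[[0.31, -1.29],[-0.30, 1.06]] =y@[[-0.2,0.80],  [-0.4,0.16]]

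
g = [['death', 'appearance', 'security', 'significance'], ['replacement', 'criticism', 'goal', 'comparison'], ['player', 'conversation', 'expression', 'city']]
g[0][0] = 'death'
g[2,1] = 'conversation'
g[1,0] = 'replacement'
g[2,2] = 'expression'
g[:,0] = ['death', 'replacement', 'player']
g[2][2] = 'expression'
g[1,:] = ['replacement', 'criticism', 'goal', 'comparison']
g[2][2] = 'expression'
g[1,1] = 'criticism'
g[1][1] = 'criticism'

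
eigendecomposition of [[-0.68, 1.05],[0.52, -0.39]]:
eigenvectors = [[-0.87, -0.76], [0.50, -0.65]]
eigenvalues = [-1.29, 0.22]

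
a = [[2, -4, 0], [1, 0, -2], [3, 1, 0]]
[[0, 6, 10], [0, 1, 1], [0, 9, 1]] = a@[[0, 3, 1], [0, 0, -2], [0, 1, 0]]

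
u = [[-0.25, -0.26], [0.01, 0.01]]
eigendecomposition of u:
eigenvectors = [[-1.0, 0.72], [0.04, -0.69]]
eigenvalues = [-0.24, -0.0]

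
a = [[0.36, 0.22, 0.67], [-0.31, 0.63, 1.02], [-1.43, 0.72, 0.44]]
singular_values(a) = [1.91, 1.12, 0.0]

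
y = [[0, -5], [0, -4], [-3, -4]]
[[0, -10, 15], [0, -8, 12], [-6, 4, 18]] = y@[[2, -4, -2], [0, 2, -3]]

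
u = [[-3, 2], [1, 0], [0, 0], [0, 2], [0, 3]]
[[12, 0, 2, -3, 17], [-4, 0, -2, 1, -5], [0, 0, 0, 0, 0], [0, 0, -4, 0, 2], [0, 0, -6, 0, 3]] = u @ [[-4, 0, -2, 1, -5], [0, 0, -2, 0, 1]]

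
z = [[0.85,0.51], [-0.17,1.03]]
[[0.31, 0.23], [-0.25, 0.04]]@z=[[0.22, 0.4], [-0.22, -0.09]]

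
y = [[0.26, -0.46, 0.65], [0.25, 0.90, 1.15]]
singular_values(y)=[1.51, 0.78]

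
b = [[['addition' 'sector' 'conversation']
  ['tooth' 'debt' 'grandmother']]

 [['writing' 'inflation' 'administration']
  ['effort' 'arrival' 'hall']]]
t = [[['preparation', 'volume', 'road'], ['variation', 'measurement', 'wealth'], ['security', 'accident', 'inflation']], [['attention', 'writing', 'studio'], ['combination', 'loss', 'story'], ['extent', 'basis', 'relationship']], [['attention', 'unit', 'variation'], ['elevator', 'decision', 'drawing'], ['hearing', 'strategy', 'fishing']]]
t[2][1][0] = 'elevator'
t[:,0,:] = [['preparation', 'volume', 'road'], ['attention', 'writing', 'studio'], ['attention', 'unit', 'variation']]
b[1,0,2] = 'administration'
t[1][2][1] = 'basis'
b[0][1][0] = 'tooth'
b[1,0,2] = 'administration'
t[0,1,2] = 'wealth'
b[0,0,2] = 'conversation'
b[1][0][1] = 'inflation'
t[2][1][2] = 'drawing'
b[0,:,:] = [['addition', 'sector', 'conversation'], ['tooth', 'debt', 'grandmother']]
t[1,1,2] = 'story'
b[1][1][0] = 'effort'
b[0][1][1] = 'debt'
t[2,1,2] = 'drawing'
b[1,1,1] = 'arrival'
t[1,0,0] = 'attention'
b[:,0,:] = [['addition', 'sector', 'conversation'], ['writing', 'inflation', 'administration']]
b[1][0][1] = 'inflation'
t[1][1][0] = 'combination'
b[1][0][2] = 'administration'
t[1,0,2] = 'studio'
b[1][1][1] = 'arrival'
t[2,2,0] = 'hearing'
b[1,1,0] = 'effort'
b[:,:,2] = [['conversation', 'grandmother'], ['administration', 'hall']]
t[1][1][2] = 'story'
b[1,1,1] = 'arrival'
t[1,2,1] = 'basis'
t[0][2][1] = 'accident'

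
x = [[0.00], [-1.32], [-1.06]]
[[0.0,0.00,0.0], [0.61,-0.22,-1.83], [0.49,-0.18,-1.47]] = x @ [[-0.46, 0.17, 1.39]]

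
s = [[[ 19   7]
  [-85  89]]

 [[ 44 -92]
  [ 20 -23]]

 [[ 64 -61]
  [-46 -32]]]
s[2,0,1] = -61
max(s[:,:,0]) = 64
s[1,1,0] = 20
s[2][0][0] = 64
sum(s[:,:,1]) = -112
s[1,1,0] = 20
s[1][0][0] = 44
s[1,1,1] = -23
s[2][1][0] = -46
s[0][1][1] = 89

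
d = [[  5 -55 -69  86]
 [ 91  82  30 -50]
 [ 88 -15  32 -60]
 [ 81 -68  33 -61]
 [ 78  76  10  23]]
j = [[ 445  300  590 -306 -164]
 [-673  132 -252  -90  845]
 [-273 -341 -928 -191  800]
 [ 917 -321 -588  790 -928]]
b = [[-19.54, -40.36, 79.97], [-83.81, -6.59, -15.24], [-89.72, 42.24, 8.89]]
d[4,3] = 23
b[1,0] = -83.81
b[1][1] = -6.59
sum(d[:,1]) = 20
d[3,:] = [81, -68, 33, -61]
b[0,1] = -40.36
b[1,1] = -6.59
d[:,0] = [5, 91, 88, 81, 78]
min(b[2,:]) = -89.72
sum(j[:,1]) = -230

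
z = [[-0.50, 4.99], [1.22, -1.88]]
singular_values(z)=[5.41, 0.95]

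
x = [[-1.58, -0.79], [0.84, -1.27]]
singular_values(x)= [1.8, 1.48]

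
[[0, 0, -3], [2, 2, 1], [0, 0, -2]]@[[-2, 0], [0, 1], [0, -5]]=[[0, 15], [-4, -3], [0, 10]]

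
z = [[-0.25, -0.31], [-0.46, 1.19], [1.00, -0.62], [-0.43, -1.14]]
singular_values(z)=[1.84, 1.13]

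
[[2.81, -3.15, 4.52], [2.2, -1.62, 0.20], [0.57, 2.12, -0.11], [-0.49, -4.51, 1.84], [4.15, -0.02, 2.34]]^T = [[2.81, 2.20, 0.57, -0.49, 4.15], [-3.15, -1.62, 2.12, -4.51, -0.02], [4.52, 0.20, -0.11, 1.84, 2.34]]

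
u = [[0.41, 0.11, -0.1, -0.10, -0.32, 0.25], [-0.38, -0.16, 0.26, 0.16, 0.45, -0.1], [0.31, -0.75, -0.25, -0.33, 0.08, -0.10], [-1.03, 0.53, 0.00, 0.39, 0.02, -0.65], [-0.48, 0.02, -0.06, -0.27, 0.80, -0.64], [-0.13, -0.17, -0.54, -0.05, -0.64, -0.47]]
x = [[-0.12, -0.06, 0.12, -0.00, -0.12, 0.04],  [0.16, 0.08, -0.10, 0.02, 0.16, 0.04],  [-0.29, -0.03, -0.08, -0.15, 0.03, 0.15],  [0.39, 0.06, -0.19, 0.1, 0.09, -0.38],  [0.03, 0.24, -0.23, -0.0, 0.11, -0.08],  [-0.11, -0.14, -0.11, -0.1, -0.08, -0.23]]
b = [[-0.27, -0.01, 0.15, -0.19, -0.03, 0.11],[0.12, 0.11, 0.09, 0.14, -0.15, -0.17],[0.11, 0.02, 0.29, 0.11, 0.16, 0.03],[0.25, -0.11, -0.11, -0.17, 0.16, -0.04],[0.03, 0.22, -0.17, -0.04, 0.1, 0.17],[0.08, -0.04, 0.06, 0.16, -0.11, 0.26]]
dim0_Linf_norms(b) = [0.27, 0.22, 0.29, 0.19, 0.16, 0.26]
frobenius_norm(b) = 0.87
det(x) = -0.00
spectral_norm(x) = 0.73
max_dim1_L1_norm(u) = 2.62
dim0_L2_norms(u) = [1.31, 0.95, 0.66, 0.61, 1.17, 1.07]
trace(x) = -0.14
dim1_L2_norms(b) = [0.38, 0.32, 0.37, 0.38, 0.34, 0.34]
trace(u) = 0.72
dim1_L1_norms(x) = [0.46, 0.56, 0.73, 1.21, 0.69, 0.77]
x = u @ b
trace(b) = 0.32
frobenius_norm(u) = 2.44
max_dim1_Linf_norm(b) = 0.29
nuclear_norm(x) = 1.66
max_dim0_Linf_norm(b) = 0.29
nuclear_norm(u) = 4.51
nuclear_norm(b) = 2.02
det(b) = 0.00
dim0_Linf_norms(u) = [1.03, 0.75, 0.54, 0.39, 0.8, 0.65]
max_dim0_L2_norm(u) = 1.31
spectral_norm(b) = 0.46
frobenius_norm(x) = 0.92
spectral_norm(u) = 1.78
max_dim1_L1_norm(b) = 0.84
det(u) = -0.00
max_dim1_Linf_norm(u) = 1.03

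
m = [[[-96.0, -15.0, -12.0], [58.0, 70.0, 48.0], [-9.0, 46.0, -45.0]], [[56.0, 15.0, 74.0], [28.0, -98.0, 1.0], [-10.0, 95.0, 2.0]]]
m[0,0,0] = -96.0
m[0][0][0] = -96.0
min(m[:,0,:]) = -96.0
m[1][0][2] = 74.0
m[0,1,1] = 70.0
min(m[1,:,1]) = -98.0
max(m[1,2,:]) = 95.0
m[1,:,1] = [15.0, -98.0, 95.0]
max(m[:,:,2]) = 74.0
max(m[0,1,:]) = 70.0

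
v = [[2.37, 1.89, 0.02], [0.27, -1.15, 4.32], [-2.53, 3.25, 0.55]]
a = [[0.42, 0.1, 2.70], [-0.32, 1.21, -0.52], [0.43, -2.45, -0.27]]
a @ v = [[-5.81,  9.45,  1.93], [0.88,  -3.69,  4.93], [1.04,  2.75,  -10.72]]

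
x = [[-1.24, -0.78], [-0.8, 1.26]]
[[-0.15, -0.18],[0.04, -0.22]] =x @ [[0.07, 0.18], [0.08, -0.06]]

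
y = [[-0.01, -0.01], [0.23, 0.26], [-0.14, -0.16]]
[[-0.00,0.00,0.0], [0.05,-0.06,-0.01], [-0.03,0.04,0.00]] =y @[[-0.05, 0.07, 0.01], [0.23, -0.31, -0.04]]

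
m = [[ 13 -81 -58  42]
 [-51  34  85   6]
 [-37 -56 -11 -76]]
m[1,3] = 6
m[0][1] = -81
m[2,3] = -76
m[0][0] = 13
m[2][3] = -76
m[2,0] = -37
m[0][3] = 42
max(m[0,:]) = 42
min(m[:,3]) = -76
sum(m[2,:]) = -180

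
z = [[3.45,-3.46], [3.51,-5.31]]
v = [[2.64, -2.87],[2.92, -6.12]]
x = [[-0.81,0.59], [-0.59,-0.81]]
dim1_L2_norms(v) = [3.9, 6.78]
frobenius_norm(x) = 1.42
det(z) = -6.17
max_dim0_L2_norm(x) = 1.0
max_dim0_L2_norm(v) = 6.76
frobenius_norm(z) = 8.02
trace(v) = -3.48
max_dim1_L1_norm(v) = 9.04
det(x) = 1.00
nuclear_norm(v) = 8.76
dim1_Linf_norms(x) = [0.81, 0.81]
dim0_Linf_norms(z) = [3.51, 5.31]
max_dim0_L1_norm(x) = 1.4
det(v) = -7.78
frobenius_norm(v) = 7.82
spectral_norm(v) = 7.76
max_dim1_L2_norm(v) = 6.78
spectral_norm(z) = 7.99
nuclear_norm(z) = 8.76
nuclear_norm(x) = 2.00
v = z + x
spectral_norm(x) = 1.00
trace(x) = -1.62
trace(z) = -1.86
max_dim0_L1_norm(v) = 8.99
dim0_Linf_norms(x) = [0.81, 0.81]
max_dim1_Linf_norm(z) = 5.31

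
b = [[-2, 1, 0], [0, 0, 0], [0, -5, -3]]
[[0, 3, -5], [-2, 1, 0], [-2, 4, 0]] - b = [[2, 2, -5], [-2, 1, 0], [-2, 9, 3]]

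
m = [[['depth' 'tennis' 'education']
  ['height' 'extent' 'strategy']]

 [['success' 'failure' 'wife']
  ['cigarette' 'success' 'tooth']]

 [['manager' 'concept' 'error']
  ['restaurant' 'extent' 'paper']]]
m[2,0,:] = ['manager', 'concept', 'error']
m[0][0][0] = 'depth'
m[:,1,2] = ['strategy', 'tooth', 'paper']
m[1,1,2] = 'tooth'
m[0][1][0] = 'height'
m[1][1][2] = 'tooth'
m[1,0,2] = 'wife'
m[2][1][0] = 'restaurant'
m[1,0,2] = 'wife'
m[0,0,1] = 'tennis'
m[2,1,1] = 'extent'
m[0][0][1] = 'tennis'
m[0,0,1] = 'tennis'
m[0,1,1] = 'extent'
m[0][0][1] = 'tennis'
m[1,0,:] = ['success', 'failure', 'wife']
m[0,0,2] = 'education'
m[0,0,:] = ['depth', 'tennis', 'education']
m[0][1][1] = 'extent'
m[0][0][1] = 'tennis'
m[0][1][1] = 'extent'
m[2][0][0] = 'manager'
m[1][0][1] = 'failure'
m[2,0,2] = 'error'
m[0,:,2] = ['education', 'strategy']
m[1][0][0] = 'success'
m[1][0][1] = 'failure'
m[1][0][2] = 'wife'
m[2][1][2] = 'paper'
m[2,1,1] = 'extent'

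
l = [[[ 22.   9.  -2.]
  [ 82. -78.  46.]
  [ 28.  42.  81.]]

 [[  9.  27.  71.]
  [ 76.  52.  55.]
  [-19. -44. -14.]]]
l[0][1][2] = 46.0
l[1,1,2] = 55.0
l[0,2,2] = 81.0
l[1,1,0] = 76.0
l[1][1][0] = 76.0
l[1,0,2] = 71.0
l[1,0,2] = 71.0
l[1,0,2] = 71.0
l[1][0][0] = 9.0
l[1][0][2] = 71.0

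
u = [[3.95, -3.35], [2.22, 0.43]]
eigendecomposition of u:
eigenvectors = [[0.78+0.00j,(0.78-0j)], [(0.41-0.48j),(0.41+0.48j)]]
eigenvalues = [(2.19+2.08j), (2.19-2.08j)]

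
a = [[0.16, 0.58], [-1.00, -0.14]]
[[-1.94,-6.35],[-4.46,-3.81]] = a@ [[5.12, 5.56],  [-4.75, -12.48]]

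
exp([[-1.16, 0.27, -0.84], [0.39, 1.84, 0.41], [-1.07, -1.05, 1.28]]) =[[0.82, 1.6, -1.04], [0.28, 5.41, 1.64], [-1.97, -5.53, 3.58]]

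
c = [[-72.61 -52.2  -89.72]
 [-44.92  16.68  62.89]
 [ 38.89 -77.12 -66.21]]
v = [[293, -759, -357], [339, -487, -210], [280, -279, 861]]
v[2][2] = 861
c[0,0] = -72.61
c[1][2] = 62.89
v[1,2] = -210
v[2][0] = 280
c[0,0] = -72.61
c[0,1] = -52.2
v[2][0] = 280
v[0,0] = 293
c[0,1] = -52.2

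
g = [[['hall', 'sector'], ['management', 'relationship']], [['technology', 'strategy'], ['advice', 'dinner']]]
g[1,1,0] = 'advice'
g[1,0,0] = 'technology'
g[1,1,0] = 'advice'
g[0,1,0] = 'management'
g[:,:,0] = [['hall', 'management'], ['technology', 'advice']]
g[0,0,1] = 'sector'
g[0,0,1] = 'sector'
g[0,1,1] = 'relationship'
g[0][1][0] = 'management'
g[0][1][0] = 'management'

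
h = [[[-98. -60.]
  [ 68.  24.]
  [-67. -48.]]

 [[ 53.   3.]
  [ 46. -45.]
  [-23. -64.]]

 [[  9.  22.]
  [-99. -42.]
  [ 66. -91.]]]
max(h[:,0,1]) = 22.0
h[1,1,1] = -45.0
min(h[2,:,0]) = -99.0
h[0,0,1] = -60.0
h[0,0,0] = -98.0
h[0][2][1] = -48.0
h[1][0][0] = 53.0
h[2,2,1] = -91.0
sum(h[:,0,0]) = -36.0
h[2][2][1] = -91.0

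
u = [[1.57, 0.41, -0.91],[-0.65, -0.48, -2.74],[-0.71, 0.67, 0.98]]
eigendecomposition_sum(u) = [[1.57+0.00j, (-0.05-0j), -1.15+0.00j], [(0.4+0j), -0.01-0.00j, (-0.29+0j)], [-0.75-0.00j, (0.02+0j), 0.55-0.00j]] + [[-0.00+0.17j,0.23+0.02j,(0.12+0.37j)], [(-0.53-0.14j),(-0.23+0.68j),-1.22+0.08j], [(0.02+0.24j),(0.32-0j),0.22+0.51j]] + [[-0.00-0.17j, 0.23-0.02j, 0.12-0.37j], [-0.53+0.14j, (-0.23-0.68j), -1.22-0.08j], [(0.02-0.24j), (0.32+0j), 0.22-0.51j]]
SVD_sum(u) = [[0.04, -0.16, -0.87],[0.11, -0.49, -2.71],[-0.05, 0.2, 1.09]] + [[1.58, 0.3, 0.01], [-0.73, -0.14, -0.01], [-0.56, -0.10, -0.00]] + [[-0.05,0.27,-0.05], [-0.03,0.15,-0.03], [-0.11,0.58,-0.11]]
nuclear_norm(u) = 5.64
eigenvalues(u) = [(2.11+0j), (-0.02+1.36j), (-0.02-1.36j)]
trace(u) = 2.07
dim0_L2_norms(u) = [1.84, 0.92, 3.05]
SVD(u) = [[-0.29, 0.86, 0.41], [-0.89, -0.40, 0.22], [0.36, -0.3, 0.88]] @ diag([3.0981831785645593, 1.8651182818824448, 0.6764575276005708]) @ [[-0.04, 0.18, 0.98], [0.98, 0.18, 0.01], [-0.18, 0.97, -0.18]]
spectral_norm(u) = 3.10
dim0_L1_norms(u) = [2.93, 1.56, 4.63]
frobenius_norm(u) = 3.68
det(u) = 3.91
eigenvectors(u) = [[-0.88+0.00j, (0.07+0.27j), 0.07-0.27j], [-0.22+0.00j, -0.88+0.00j, (-0.88-0j)], [(0.42+0j), (0.13+0.37j), 0.13-0.37j]]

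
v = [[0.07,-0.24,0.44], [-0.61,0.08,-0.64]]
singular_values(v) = [0.98, 0.3]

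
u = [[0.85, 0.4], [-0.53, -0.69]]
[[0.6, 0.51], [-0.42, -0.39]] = u @[[0.65, 0.52],[0.11, 0.16]]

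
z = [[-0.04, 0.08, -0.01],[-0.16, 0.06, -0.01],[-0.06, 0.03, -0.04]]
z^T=[[-0.04,-0.16,-0.06], [0.08,0.06,0.03], [-0.01,-0.01,-0.04]]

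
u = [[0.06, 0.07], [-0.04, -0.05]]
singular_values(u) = [0.11, 0.0]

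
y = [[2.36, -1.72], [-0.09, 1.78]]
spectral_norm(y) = 3.17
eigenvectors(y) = [[0.99, 0.91], [-0.11, 0.41]]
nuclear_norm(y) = 4.45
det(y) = 4.05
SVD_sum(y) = [[1.96, -2.09], [-0.93, 0.99]] + [[0.40, 0.37], [0.84, 0.79]]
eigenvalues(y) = [2.56, 1.58]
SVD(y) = [[-0.9, 0.43], [0.43, 0.9]] @ diag([3.174991786248819, 1.274334005373997]) @ [[-0.68, 0.73], [0.73, 0.68]]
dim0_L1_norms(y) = [2.45, 3.5]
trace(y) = 4.14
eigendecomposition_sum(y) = [[2.04, -4.50], [-0.24, 0.52]] + [[0.32,  2.78], [0.15,  1.26]]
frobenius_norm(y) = 3.42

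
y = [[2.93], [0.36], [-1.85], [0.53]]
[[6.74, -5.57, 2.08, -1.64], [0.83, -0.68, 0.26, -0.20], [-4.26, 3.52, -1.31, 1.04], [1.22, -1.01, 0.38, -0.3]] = y @ [[2.3, -1.90, 0.71, -0.56]]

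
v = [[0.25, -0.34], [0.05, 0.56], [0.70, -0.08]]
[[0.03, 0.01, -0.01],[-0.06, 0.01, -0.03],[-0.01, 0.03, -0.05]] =v@[[-0.02,0.04,-0.08],[-0.11,0.01,-0.04]]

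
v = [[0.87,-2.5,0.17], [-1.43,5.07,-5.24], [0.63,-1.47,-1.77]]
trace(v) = 4.17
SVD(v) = [[-0.27, -0.55, -0.79], [0.96, -0.16, -0.22], [-0.0, -0.82, 0.58]] @ diag([7.706939684125274, 2.921806846221491, 0.005045654396606935]) @ [[-0.21, 0.72, -0.66],[-0.26, 0.61, 0.75],[-0.94, -0.33, -0.06]]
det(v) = -0.11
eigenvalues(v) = [6.76, 0.01, -2.59]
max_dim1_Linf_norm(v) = 5.24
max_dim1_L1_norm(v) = 11.74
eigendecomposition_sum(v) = [[0.71, -2.31, 1.43], [-1.66, 5.36, -3.33], [0.34, -1.10, 0.68]] + [[0.01, 0.00, -0.0], [0.0, 0.00, -0.0], [0.00, 0.0, -0.0]] + [[0.15, -0.19, -1.26], [0.23, -0.29, -1.91], [0.29, -0.38, -2.45]]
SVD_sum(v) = [[0.44, -1.52, 1.38], [-1.55, 5.35, -4.89], [0.01, -0.02, 0.02]] + [[0.43, -0.99, -1.21], [0.12, -0.28, -0.35], [0.63, -1.45, -1.79]] + [[0.0, 0.00, 0.00], [0.0, 0.0, 0.0], [-0.00, -0.0, -0.0]]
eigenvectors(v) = [[-0.39, 0.94, 0.38],[0.9, 0.33, 0.57],[-0.18, 0.06, 0.73]]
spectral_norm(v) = 7.71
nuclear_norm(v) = 10.63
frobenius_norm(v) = 8.24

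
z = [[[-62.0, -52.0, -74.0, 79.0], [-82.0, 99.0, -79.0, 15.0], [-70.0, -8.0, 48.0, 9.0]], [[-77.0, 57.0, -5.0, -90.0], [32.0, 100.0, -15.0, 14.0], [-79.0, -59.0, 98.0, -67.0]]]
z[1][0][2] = -5.0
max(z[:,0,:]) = 79.0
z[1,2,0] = -79.0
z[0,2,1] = -8.0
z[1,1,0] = 32.0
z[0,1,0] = -82.0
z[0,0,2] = -74.0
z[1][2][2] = 98.0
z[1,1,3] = 14.0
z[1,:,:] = [[-77.0, 57.0, -5.0, -90.0], [32.0, 100.0, -15.0, 14.0], [-79.0, -59.0, 98.0, -67.0]]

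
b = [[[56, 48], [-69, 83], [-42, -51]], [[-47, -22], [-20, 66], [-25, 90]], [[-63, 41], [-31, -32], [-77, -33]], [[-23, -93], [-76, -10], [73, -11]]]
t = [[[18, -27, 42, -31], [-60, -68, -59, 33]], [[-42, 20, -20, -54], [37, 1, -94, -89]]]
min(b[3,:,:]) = -93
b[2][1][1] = -32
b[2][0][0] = -63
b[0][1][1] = 83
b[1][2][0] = -25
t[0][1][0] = -60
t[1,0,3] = -54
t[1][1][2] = -94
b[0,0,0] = 56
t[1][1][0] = 37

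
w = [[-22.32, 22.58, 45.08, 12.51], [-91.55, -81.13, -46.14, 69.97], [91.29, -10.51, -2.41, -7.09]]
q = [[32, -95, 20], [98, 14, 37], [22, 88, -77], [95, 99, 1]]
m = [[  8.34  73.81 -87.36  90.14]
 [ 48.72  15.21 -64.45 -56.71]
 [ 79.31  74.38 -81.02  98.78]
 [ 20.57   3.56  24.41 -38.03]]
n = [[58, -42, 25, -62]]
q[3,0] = 95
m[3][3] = -38.03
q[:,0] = [32, 98, 22, 95]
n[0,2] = 25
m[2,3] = 98.78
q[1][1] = 14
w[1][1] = -81.13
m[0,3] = 90.14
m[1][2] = -64.45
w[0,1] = 22.58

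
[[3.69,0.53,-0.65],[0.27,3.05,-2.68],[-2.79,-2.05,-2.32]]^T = [[3.69, 0.27, -2.79],[0.53, 3.05, -2.05],[-0.65, -2.68, -2.32]]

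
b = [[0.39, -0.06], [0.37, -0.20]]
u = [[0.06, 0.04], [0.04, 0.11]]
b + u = [[0.45, -0.02], [0.41, -0.09]]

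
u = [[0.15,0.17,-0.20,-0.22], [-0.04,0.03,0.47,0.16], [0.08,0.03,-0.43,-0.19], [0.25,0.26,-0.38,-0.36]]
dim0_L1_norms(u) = [0.52, 0.49, 1.48, 0.93]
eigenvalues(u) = [(-0.66+0j), (0.05+0j), (-0+0.01j), (-0-0.01j)]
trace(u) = -0.61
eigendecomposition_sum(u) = [[0.09+0.00j,0.06+0.00j,(-0.32+0j),-0.17+0.00j], [(-0.1-0j),-0.07-0.00j,0.37-0.00j,(0.2-0j)], [0.11+0.00j,(0.07+0j),(-0.39+0j),(-0.21+0j)], [0.15+0.00j,(0.1+0j),(-0.55+0j),(-0.29+0j)]] + [[(0.05-0j), 0.09-0.00j, 0.10-0.00j, -0.04+0.00j], [(0.06-0j), 0.11-0.00j, (0.11-0j), (-0.04+0j)], [(-0.02+0j), (-0.04+0j), (-0.04+0j), (0.02-0j)], [(0.09-0j), (0.16-0j), (0.17-0j), (-0.06+0j)]] + [[(0.01+0j), 0.01-0.00j, 0.01-0.01j, -0.01-0.00j],[0.00-0.01j, (-0.01-0.01j), -0.01-0.01j, 0.00+0.01j],[-0.00+0.00j, 0.00+0.00j, 0.00+0.01j, 0.00-0.00j],[0.01-0.00j, (-0-0.01j), -0.00-0.02j, (-0+0.01j)]] + [[0.01-0.00j,0.01+0.00j,(0.01+0.01j),-0.01+0.00j],[0.00+0.01j,(-0.01+0.01j),(-0.01+0.01j),0.00-0.01j],[-0.00-0.00j,-0j,-0.01j,0.00+0.00j],[(0.01+0j),(-0+0.01j),-0.00+0.02j,(-0-0.01j)]]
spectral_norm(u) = 0.96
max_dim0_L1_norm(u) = 1.48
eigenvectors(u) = [[-0.39+0.00j,  -0.42+0.00j,  (-0.22-0.48j),  (-0.22+0.48j)], [(0.45+0j),  -0.50+0.00j,  (-0.36+0.34j),  -0.36-0.34j], [-0.47+0.00j,  (0.19+0j),  0.22-0.07j,  (0.22+0.07j)], [-0.66+0.00j,  (-0.74+0j),  (-0.65+0j),  -0.65-0.00j]]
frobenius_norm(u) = 1.01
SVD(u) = [[-0.37,-0.40,0.83,-0.13],  [0.47,-0.64,-0.19,-0.57],  [-0.48,0.38,-0.15,-0.77],  [-0.64,-0.53,-0.50,0.24]] @ diag([0.9550216961321993, 0.3302856644463978, 0.006536247560991512, 0.0014890419069570927]) @ [[-0.29, -0.24, 0.78, 0.50],[-0.41, -0.65, -0.55, 0.32],[-0.79, 0.12, 0.12, -0.58],[0.34, -0.71, 0.26, -0.56]]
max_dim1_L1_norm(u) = 1.25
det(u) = -0.00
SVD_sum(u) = [[0.10, 0.08, -0.27, -0.18], [-0.13, -0.11, 0.35, 0.23], [0.13, 0.11, -0.36, -0.23], [0.17, 0.15, -0.48, -0.31]] + [[0.05, 0.09, 0.07, -0.04], [0.09, 0.14, 0.12, -0.07], [-0.05, -0.08, -0.07, 0.04], [0.07, 0.11, 0.10, -0.06]] + [[-0.0, 0.00, 0.00, -0.0], [0.00, -0.0, -0.0, 0.0], [0.00, -0.00, -0.0, 0.00], [0.0, -0.0, -0.00, 0.0]] + [[-0.00, 0.0, -0.00, 0.00], [-0.00, 0.00, -0.0, 0.00], [-0.0, 0.0, -0.0, 0.0], [0.0, -0.00, 0.0, -0.00]]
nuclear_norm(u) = 1.29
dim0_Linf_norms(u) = [0.25, 0.26, 0.47, 0.36]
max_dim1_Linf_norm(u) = 0.47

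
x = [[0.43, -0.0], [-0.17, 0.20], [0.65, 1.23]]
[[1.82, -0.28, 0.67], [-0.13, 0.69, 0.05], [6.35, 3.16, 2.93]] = x @ [[4.23, -0.64, 1.56], [2.93, 2.91, 1.56]]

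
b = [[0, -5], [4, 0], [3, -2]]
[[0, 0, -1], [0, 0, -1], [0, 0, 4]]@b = [[-3, 2], [-3, 2], [12, -8]]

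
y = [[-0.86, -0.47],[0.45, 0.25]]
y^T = [[-0.86,0.45], [-0.47,0.25]]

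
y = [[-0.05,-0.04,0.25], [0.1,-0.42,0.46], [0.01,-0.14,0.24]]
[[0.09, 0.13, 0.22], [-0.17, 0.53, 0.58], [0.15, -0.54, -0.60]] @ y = [[0.01,-0.09,0.14], [0.07,-0.3,0.34], [-0.07,0.3,-0.35]]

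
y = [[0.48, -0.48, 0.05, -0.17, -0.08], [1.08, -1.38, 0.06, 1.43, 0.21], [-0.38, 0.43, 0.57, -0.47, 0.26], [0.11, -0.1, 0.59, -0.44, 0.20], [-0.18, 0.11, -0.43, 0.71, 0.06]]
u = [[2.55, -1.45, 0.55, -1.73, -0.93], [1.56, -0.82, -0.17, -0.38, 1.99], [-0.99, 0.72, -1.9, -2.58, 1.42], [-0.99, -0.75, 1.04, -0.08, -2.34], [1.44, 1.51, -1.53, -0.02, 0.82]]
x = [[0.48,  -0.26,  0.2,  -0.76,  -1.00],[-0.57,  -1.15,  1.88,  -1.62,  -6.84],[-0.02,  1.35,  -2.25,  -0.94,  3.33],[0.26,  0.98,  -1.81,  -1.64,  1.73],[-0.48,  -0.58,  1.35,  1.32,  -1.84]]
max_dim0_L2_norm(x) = 8.08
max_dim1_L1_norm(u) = 7.61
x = y @ u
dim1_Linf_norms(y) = [0.48, 1.43, 0.57, 0.59, 0.71]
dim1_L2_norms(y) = [0.71, 2.27, 0.97, 0.78, 0.86]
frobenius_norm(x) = 9.64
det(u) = 13.15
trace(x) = -6.40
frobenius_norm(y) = 2.82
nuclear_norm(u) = 13.53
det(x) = 0.00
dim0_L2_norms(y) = [1.26, 1.53, 0.93, 1.73, 0.4]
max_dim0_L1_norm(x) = 14.74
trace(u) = 0.57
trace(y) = -0.71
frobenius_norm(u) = 7.02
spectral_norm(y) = 2.45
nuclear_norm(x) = 13.37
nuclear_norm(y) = 4.40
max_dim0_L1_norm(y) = 3.22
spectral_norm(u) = 4.71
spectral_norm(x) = 8.97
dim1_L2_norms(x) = [1.38, 7.39, 4.34, 3.16, 2.74]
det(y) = 0.00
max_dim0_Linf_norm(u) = 2.58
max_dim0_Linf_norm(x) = 6.84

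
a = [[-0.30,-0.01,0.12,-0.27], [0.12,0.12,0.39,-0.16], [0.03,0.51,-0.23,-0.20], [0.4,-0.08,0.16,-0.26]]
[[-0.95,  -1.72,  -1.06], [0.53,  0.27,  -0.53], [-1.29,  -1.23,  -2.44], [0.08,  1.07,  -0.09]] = a@[[1.26, 3.77, 0.98], [-0.28, -1.15, -3.24], [2.37, 0.98, 0.69], [3.19, 2.66, 3.28]]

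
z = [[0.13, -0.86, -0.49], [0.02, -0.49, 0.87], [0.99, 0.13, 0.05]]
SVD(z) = [[-0.65, -0.11, -0.76], [0.14, 0.96, -0.26], [0.75, -0.27, -0.60]] @ diag([1.0029700271778632, 0.9988907137313678, 0.9948710803938747]) @ [[0.66, 0.58, 0.47], [-0.26, -0.41, 0.87], [-0.7, 0.7, 0.12]]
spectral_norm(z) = 1.00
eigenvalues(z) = [(0.34+0.94j), (0.34-0.94j), (-1+0j)]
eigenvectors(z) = [[0.65+0.00j,(0.65-0j),-0.40+0.00j],[(-0.24-0.36j),-0.24+0.36j,-0.79+0.00j],[0.14-0.61j,(0.14+0.61j),0.47+0.00j]]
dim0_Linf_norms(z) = [0.99, 0.86, 0.87]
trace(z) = -0.31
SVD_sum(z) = [[-0.43, -0.38, -0.31], [0.09, 0.08, 0.07], [0.5, 0.44, 0.36]] + [[0.03, 0.05, -0.10], [-0.25, -0.39, 0.83], [0.07, 0.11, -0.24]] + [[0.53,-0.53,-0.09], [0.18,-0.18,-0.03], [0.42,-0.42,-0.07]]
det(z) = -1.00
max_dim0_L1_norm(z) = 1.48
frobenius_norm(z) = 1.73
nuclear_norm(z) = 3.00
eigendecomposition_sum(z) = [[(0.14+0.4j),(-0.27-0.07j),-0.34+0.22j], [(0.17-0.23j),(0.07+0.18j),0.25+0.10j], [(0.4-0.05j),-0.12+0.24j,0.14+0.36j]] + [[0.14-0.40j,  (-0.27+0.07j),  -0.34-0.22j],[(0.17+0.23j),  (0.07-0.18j),  (0.25-0.1j)],[0.40+0.05j,  (-0.12-0.24j),  (0.14-0.36j)]] + [[(-0.16-0j), -0.31-0.00j, (0.19-0j)],[(-0.31-0j), -0.62-0.00j, 0.37-0.00j],[(0.19+0j), 0.37+0.00j, -0.22+0.00j]]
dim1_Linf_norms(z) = [0.86, 0.87, 0.99]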